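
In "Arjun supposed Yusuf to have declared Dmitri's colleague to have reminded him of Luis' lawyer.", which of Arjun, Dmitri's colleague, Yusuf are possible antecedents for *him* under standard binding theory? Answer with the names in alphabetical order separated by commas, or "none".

*him* is a pronoun; Principle B requires it to be free in its binding domain — the clause headed by 'reminded'.
— Arjun: subject of the matrix clause; c-commands the pronoun but lies outside its binding domain — allowed.
— Dmitri's colleague: subject of the clause headed by 'reminded'; c-commands the pronoun within its binding domain — blocked (Principle B).
— Yusuf: subject of the clause headed by 'declared'; c-commands the pronoun but lies outside its binding domain — allowed.

Arjun, Yusuf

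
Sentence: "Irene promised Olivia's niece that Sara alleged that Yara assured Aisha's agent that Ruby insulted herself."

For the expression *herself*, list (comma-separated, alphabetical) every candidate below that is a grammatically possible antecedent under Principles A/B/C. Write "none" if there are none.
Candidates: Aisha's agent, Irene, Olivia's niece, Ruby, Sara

*herself* is a reflexive; Principle A requires it to be bound within its binding domain — the clause headed by 'insulted'.
— Aisha's agent: object of the clause headed by 'assured'; c-commands the reflexive but lies outside its binding domain — cannot bind it (Principle A).
— Irene: subject of the matrix clause; c-commands the reflexive but lies outside its binding domain — cannot bind it (Principle A).
— Olivia's niece: object of the matrix clause; c-commands the reflexive but lies outside its binding domain — cannot bind it (Principle A).
— Ruby: subject of the clause headed by 'insulted'; c-commands the reflexive within its binding domain — allowed (Principle A).
— Sara: subject of the clause headed by 'alleged'; c-commands the reflexive but lies outside its binding domain — cannot bind it (Principle A).

Ruby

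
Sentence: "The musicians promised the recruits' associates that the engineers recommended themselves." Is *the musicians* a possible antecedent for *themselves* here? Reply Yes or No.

No

*themselves* is a reflexive; Principle A requires it to be bound within its binding domain — the clause headed by 'recommended'.
— the musicians: subject of the matrix clause; c-commands the reflexive but lies outside its binding domain — cannot bind it (Principle A).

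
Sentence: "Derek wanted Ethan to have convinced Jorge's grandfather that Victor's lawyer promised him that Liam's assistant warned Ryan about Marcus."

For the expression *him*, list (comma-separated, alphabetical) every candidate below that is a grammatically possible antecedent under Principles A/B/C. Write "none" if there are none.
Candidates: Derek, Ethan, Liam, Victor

Derek, Ethan, Victor

*him* is a pronoun; Principle B requires it to be free in its binding domain — the clause headed by 'promised'.
— Derek: subject of the matrix clause; c-commands the pronoun but lies outside its binding domain — allowed.
— Ethan: subject of the clause headed by 'convinced'; c-commands the pronoun but lies outside its binding domain — allowed.
— Liam: possessor inside the subject DP of the clause headed by 'warned'; is c-commanded by the pronoun; coreference would bind this R-expression — blocked (Principle C).
— Victor: possessor inside the subject DP of the clause headed by 'promised'; does not c-command the pronoun — Principle B does not apply; allowed.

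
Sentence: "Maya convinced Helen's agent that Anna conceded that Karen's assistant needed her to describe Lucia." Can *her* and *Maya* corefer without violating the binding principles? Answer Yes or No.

Yes

*Maya* is an R-expression; Principle C requires it to be free (not bound by any c-commanding expression).
— her: subject of the clause headed by 'describe'; the pronoun does not c-command the R-expression — coreference allowed.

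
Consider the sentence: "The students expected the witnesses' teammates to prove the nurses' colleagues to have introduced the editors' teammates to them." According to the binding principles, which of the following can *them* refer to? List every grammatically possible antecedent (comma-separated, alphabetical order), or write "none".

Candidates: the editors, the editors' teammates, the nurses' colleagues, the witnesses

the editors, the witnesses

*them* is a pronoun; Principle B requires it to be free in its binding domain — the clause headed by 'introduced'.
— the editors: possessor inside the object DP of the clause headed by 'introduced'; does not c-command the pronoun — Principle B does not apply; allowed.
— the editors' teammates: object of the clause headed by 'introduced'; c-commands the pronoun within its binding domain — blocked (Principle B).
— the nurses' colleagues: subject of the clause headed by 'introduced'; c-commands the pronoun within its binding domain — blocked (Principle B).
— the witnesses: possessor inside the subject DP of the clause headed by 'prove'; does not c-command the pronoun — Principle B does not apply; allowed.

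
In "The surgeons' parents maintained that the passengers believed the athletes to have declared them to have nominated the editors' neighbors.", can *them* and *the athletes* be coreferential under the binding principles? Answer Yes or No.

No

*the athletes* is an R-expression; Principle C requires it to be free (not bound by any c-commanding expression).
— them: subject of the clause headed by 'nominated'; the R-expression locally c-commands the pronoun — coreference blocked (Principle B on the pronoun).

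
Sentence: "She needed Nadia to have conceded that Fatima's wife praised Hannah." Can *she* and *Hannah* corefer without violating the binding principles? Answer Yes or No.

*Hannah* is an R-expression; Principle C requires it to be free (not bound by any c-commanding expression).
— she: subject of the matrix clause; the pronoun c-commands the R-expression — coreference blocked (Principle C).

No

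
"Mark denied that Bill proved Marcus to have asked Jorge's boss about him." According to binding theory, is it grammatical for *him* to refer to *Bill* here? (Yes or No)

*Bill* is an R-expression; Principle C requires it to be free (not bound by any c-commanding expression).
— him: second object of the clause headed by 'asked'; the pronoun does not c-command the R-expression — coreference allowed.

Yes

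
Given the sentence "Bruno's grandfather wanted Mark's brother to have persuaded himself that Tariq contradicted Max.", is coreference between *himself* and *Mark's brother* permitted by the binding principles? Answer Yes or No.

Yes

*himself* is a reflexive; Principle A requires it to be bound within its binding domain — the clause headed by 'persuaded'.
— Mark's brother: subject of the clause headed by 'persuaded'; c-commands the reflexive within its binding domain — allowed (Principle A).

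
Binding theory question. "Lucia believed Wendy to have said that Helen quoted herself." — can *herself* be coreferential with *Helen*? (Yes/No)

*herself* is a reflexive; Principle A requires it to be bound within its binding domain — the clause headed by 'quoted'.
— Helen: subject of the clause headed by 'quoted'; c-commands the reflexive within its binding domain — allowed (Principle A).

Yes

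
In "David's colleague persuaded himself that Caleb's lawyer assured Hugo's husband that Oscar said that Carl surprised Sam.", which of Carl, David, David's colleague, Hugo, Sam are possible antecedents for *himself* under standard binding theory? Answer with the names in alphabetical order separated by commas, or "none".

David's colleague

*himself* is a reflexive; Principle A requires it to be bound within its binding domain — the matrix clause.
— Carl: subject of the clause headed by 'surprised'; does not c-command the reflexive — cannot bind it (Principle A).
— David: possessor inside the subject DP of the matrix clause; does not c-command the reflexive — cannot bind it (Principle A).
— David's colleague: subject of the matrix clause; c-commands the reflexive within its binding domain — allowed (Principle A).
— Hugo: possessor inside the object DP of the clause headed by 'assured'; does not c-command the reflexive — cannot bind it (Principle A).
— Sam: object of the clause headed by 'surprised'; does not c-command the reflexive — cannot bind it (Principle A).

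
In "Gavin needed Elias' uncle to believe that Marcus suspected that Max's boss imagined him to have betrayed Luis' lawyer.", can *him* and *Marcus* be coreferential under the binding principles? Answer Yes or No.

*Marcus* is an R-expression; Principle C requires it to be free (not bound by any c-commanding expression).
— him: subject of the clause headed by 'betrayed'; the pronoun does not c-command the R-expression — coreference allowed.

Yes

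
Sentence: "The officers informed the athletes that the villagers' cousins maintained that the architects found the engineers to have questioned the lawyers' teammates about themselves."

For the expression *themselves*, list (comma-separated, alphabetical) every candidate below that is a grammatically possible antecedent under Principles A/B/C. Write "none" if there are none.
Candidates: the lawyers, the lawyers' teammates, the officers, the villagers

*themselves* is a reflexive; Principle A requires it to be bound within its binding domain — the clause headed by 'questioned'.
— the lawyers: possessor inside the object DP of the clause headed by 'questioned'; does not c-command the reflexive — cannot bind it (Principle A).
— the lawyers' teammates: object of the clause headed by 'questioned'; c-commands the reflexive within its binding domain — allowed (Principle A).
— the officers: subject of the matrix clause; c-commands the reflexive but lies outside its binding domain — cannot bind it (Principle A).
— the villagers: possessor inside the subject DP of the clause headed by 'maintained'; does not c-command the reflexive — cannot bind it (Principle A).

the lawyers' teammates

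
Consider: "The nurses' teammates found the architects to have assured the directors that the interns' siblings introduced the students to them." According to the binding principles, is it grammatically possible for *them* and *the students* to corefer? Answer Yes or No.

*them* is a pronoun; Principle B requires it to be free in its binding domain — the clause headed by 'introduced'.
— the students: object of the clause headed by 'introduced'; c-commands the pronoun within its binding domain — blocked (Principle B).

No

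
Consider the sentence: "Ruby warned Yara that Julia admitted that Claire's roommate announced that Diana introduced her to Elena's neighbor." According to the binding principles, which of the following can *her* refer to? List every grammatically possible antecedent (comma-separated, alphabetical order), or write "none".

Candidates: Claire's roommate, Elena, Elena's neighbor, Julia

*her* is a pronoun; Principle B requires it to be free in its binding domain — the clause headed by 'introduced'.
— Claire's roommate: subject of the clause headed by 'announced'; c-commands the pronoun but lies outside its binding domain — allowed.
— Elena: possessor inside the second object DP of the clause headed by 'introduced'; is c-commanded by the pronoun; coreference would bind this R-expression — blocked (Principle C).
— Elena's neighbor: second object of the clause headed by 'introduced'; is c-commanded by the pronoun; coreference would bind this R-expression — blocked (Principle C).
— Julia: subject of the clause headed by 'admitted'; c-commands the pronoun but lies outside its binding domain — allowed.

Claire's roommate, Julia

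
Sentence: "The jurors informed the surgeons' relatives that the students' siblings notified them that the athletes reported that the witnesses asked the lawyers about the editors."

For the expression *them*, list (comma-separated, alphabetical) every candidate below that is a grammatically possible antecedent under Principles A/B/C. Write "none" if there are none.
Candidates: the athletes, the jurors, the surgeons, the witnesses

the jurors, the surgeons

*them* is a pronoun; Principle B requires it to be free in its binding domain — the clause headed by 'notified'.
— the athletes: subject of the clause headed by 'reported'; is c-commanded by the pronoun; coreference would bind this R-expression — blocked (Principle C).
— the jurors: subject of the matrix clause; c-commands the pronoun but lies outside its binding domain — allowed.
— the surgeons: possessor inside the object DP of the matrix clause; does not c-command the pronoun — Principle B does not apply; allowed.
— the witnesses: subject of the clause headed by 'asked'; is c-commanded by the pronoun; coreference would bind this R-expression — blocked (Principle C).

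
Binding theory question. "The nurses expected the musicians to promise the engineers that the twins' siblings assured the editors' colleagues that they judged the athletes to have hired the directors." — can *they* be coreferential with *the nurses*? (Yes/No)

*they* is a pronoun; Principle B requires it to be free in its binding domain — the clause headed by 'judged'.
— the nurses: subject of the matrix clause; c-commands the pronoun but lies outside its binding domain — allowed.

Yes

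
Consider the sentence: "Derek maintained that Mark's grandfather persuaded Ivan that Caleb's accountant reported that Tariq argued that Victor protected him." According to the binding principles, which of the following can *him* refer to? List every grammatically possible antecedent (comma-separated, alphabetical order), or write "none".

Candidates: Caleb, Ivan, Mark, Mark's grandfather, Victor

*him* is a pronoun; Principle B requires it to be free in its binding domain — the clause headed by 'protected'.
— Caleb: possessor inside the subject DP of the clause headed by 'reported'; does not c-command the pronoun — Principle B does not apply; allowed.
— Ivan: object of the clause headed by 'persuaded'; c-commands the pronoun but lies outside its binding domain — allowed.
— Mark: possessor inside the subject DP of the clause headed by 'persuaded'; does not c-command the pronoun — Principle B does not apply; allowed.
— Mark's grandfather: subject of the clause headed by 'persuaded'; c-commands the pronoun but lies outside its binding domain — allowed.
— Victor: subject of the clause headed by 'protected'; c-commands the pronoun within its binding domain — blocked (Principle B).

Caleb, Ivan, Mark, Mark's grandfather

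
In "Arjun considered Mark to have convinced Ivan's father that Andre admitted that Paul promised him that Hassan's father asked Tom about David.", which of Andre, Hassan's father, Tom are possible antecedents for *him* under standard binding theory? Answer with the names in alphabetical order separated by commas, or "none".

Andre

*him* is a pronoun; Principle B requires it to be free in its binding domain — the clause headed by 'promised'.
— Andre: subject of the clause headed by 'admitted'; c-commands the pronoun but lies outside its binding domain — allowed.
— Hassan's father: subject of the clause headed by 'asked'; is c-commanded by the pronoun; coreference would bind this R-expression — blocked (Principle C).
— Tom: object of the clause headed by 'asked'; is c-commanded by the pronoun; coreference would bind this R-expression — blocked (Principle C).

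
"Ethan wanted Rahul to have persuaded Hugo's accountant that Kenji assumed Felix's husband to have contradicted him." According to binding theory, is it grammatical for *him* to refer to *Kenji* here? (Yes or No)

Yes

*Kenji* is an R-expression; Principle C requires it to be free (not bound by any c-commanding expression).
— him: object of the clause headed by 'contradicted'; the pronoun does not c-command the R-expression — coreference allowed.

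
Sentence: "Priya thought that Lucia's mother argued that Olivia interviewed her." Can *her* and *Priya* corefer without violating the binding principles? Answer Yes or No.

Yes

*Priya* is an R-expression; Principle C requires it to be free (not bound by any c-commanding expression).
— her: object of the clause headed by 'interviewed'; the pronoun does not c-command the R-expression — coreference allowed.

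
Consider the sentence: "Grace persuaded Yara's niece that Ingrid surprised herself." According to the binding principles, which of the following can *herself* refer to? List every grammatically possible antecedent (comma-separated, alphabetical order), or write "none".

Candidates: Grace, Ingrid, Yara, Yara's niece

*herself* is a reflexive; Principle A requires it to be bound within its binding domain — the clause headed by 'surprised'.
— Grace: subject of the matrix clause; c-commands the reflexive but lies outside its binding domain — cannot bind it (Principle A).
— Ingrid: subject of the clause headed by 'surprised'; c-commands the reflexive within its binding domain — allowed (Principle A).
— Yara: possessor inside the object DP of the matrix clause; does not c-command the reflexive — cannot bind it (Principle A).
— Yara's niece: object of the matrix clause; c-commands the reflexive but lies outside its binding domain — cannot bind it (Principle A).

Ingrid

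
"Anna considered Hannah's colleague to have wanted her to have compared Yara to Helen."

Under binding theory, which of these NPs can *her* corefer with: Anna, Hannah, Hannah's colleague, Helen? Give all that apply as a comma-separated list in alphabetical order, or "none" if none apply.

*her* is a pronoun; Principle B requires it to be free in its binding domain — the clause headed by 'wanted'.
— Anna: subject of the matrix clause; c-commands the pronoun but lies outside its binding domain — allowed.
— Hannah: possessor inside the subject DP of the clause headed by 'wanted'; does not c-command the pronoun — Principle B does not apply; allowed.
— Hannah's colleague: subject of the clause headed by 'wanted'; c-commands the pronoun within its binding domain — blocked (Principle B).
— Helen: second object of the clause headed by 'compared'; is c-commanded by the pronoun; coreference would bind this R-expression — blocked (Principle C).

Anna, Hannah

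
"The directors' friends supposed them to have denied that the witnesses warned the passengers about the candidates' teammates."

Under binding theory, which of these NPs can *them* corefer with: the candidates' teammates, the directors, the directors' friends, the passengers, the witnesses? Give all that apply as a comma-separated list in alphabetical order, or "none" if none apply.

the directors

*them* is a pronoun; Principle B requires it to be free in its binding domain — the matrix clause.
— the candidates' teammates: second object of the clause headed by 'warned'; is c-commanded by the pronoun; coreference would bind this R-expression — blocked (Principle C).
— the directors: possessor inside the subject DP of the matrix clause; does not c-command the pronoun — Principle B does not apply; allowed.
— the directors' friends: subject of the matrix clause; c-commands the pronoun within its binding domain — blocked (Principle B).
— the passengers: object of the clause headed by 'warned'; is c-commanded by the pronoun; coreference would bind this R-expression — blocked (Principle C).
— the witnesses: subject of the clause headed by 'warned'; is c-commanded by the pronoun; coreference would bind this R-expression — blocked (Principle C).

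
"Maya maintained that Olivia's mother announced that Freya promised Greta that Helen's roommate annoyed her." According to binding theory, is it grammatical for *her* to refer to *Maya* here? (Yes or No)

*Maya* is an R-expression; Principle C requires it to be free (not bound by any c-commanding expression).
— her: object of the clause headed by 'annoyed'; the pronoun does not c-command the R-expression — coreference allowed.

Yes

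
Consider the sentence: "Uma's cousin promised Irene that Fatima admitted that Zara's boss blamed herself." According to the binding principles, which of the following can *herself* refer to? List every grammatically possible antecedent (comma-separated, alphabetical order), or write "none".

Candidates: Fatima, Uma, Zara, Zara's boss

Zara's boss

*herself* is a reflexive; Principle A requires it to be bound within its binding domain — the clause headed by 'blamed'.
— Fatima: subject of the clause headed by 'admitted'; c-commands the reflexive but lies outside its binding domain — cannot bind it (Principle A).
— Uma: possessor inside the subject DP of the matrix clause; does not c-command the reflexive — cannot bind it (Principle A).
— Zara: possessor inside the subject DP of the clause headed by 'blamed'; does not c-command the reflexive — cannot bind it (Principle A).
— Zara's boss: subject of the clause headed by 'blamed'; c-commands the reflexive within its binding domain — allowed (Principle A).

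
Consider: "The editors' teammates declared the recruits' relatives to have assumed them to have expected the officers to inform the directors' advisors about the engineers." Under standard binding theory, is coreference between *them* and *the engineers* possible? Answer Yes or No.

No

*the engineers* is an R-expression; Principle C requires it to be free (not bound by any c-commanding expression).
— them: subject of the clause headed by 'expected'; the pronoun c-commands the R-expression — coreference blocked (Principle C).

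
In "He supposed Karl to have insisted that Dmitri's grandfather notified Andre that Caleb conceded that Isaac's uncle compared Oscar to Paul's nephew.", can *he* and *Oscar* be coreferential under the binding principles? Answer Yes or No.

*Oscar* is an R-expression; Principle C requires it to be free (not bound by any c-commanding expression).
— he: subject of the matrix clause; the pronoun c-commands the R-expression — coreference blocked (Principle C).

No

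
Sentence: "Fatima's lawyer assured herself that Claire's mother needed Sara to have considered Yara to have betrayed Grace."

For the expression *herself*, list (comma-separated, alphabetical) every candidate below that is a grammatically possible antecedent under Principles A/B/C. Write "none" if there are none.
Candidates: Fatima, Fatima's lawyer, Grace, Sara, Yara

*herself* is a reflexive; Principle A requires it to be bound within its binding domain — the matrix clause.
— Fatima: possessor inside the subject DP of the matrix clause; does not c-command the reflexive — cannot bind it (Principle A).
— Fatima's lawyer: subject of the matrix clause; c-commands the reflexive within its binding domain — allowed (Principle A).
— Grace: object of the clause headed by 'betrayed'; does not c-command the reflexive — cannot bind it (Principle A).
— Sara: subject of the clause headed by 'considered'; does not c-command the reflexive — cannot bind it (Principle A).
— Yara: subject of the clause headed by 'betrayed'; does not c-command the reflexive — cannot bind it (Principle A).

Fatima's lawyer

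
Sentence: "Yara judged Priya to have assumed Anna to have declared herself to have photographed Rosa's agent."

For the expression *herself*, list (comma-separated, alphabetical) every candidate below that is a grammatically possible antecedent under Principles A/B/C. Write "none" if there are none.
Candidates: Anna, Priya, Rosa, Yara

Anna

*herself* is a reflexive; Principle A requires it to be bound within its binding domain — the clause headed by 'declared'.
— Anna: subject of the clause headed by 'declared'; c-commands the reflexive within its binding domain — allowed (Principle A).
— Priya: subject of the clause headed by 'assumed'; c-commands the reflexive but lies outside its binding domain — cannot bind it (Principle A).
— Rosa: possessor inside the object DP of the clause headed by 'photographed'; does not c-command the reflexive — cannot bind it (Principle A).
— Yara: subject of the matrix clause; c-commands the reflexive but lies outside its binding domain — cannot bind it (Principle A).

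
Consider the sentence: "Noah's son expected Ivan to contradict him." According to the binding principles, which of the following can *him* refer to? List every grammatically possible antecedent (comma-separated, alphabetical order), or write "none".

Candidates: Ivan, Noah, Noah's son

Noah, Noah's son

*him* is a pronoun; Principle B requires it to be free in its binding domain — the clause headed by 'contradict'.
— Ivan: subject of the clause headed by 'contradict'; c-commands the pronoun within its binding domain — blocked (Principle B).
— Noah: possessor inside the subject DP of the matrix clause; does not c-command the pronoun — Principle B does not apply; allowed.
— Noah's son: subject of the matrix clause; c-commands the pronoun but lies outside its binding domain — allowed.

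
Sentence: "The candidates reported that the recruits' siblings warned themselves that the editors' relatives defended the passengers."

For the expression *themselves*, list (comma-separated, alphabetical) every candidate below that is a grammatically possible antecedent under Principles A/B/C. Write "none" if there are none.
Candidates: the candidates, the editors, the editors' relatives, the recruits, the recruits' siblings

*themselves* is a reflexive; Principle A requires it to be bound within its binding domain — the clause headed by 'warned'.
— the candidates: subject of the matrix clause; c-commands the reflexive but lies outside its binding domain — cannot bind it (Principle A).
— the editors: possessor inside the subject DP of the clause headed by 'defended'; does not c-command the reflexive — cannot bind it (Principle A).
— the editors' relatives: subject of the clause headed by 'defended'; does not c-command the reflexive — cannot bind it (Principle A).
— the recruits: possessor inside the subject DP of the clause headed by 'warned'; does not c-command the reflexive — cannot bind it (Principle A).
— the recruits' siblings: subject of the clause headed by 'warned'; c-commands the reflexive within its binding domain — allowed (Principle A).

the recruits' siblings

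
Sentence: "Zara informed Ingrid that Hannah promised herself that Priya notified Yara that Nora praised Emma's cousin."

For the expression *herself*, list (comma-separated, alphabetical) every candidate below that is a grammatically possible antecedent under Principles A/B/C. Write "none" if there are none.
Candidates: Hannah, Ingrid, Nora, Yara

Hannah

*herself* is a reflexive; Principle A requires it to be bound within its binding domain — the clause headed by 'promised'.
— Hannah: subject of the clause headed by 'promised'; c-commands the reflexive within its binding domain — allowed (Principle A).
— Ingrid: object of the matrix clause; c-commands the reflexive but lies outside its binding domain — cannot bind it (Principle A).
— Nora: subject of the clause headed by 'praised'; does not c-command the reflexive — cannot bind it (Principle A).
— Yara: object of the clause headed by 'notified'; does not c-command the reflexive — cannot bind it (Principle A).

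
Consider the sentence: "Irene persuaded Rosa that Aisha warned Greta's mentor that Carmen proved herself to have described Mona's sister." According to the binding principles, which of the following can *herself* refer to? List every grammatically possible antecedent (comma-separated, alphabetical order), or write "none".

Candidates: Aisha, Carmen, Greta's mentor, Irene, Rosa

Carmen

*herself* is a reflexive; Principle A requires it to be bound within its binding domain — the clause headed by 'proved'.
— Aisha: subject of the clause headed by 'warned'; c-commands the reflexive but lies outside its binding domain — cannot bind it (Principle A).
— Carmen: subject of the clause headed by 'proved'; c-commands the reflexive within its binding domain — allowed (Principle A).
— Greta's mentor: object of the clause headed by 'warned'; c-commands the reflexive but lies outside its binding domain — cannot bind it (Principle A).
— Irene: subject of the matrix clause; c-commands the reflexive but lies outside its binding domain — cannot bind it (Principle A).
— Rosa: object of the matrix clause; c-commands the reflexive but lies outside its binding domain — cannot bind it (Principle A).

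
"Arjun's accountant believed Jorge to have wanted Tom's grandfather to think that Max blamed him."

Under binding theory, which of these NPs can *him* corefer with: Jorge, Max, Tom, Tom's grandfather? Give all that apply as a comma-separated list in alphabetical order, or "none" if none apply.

*him* is a pronoun; Principle B requires it to be free in its binding domain — the clause headed by 'blamed'.
— Jorge: subject of the clause headed by 'wanted'; c-commands the pronoun but lies outside its binding domain — allowed.
— Max: subject of the clause headed by 'blamed'; c-commands the pronoun within its binding domain — blocked (Principle B).
— Tom: possessor inside the subject DP of the clause headed by 'think'; does not c-command the pronoun — Principle B does not apply; allowed.
— Tom's grandfather: subject of the clause headed by 'think'; c-commands the pronoun but lies outside its binding domain — allowed.

Jorge, Tom, Tom's grandfather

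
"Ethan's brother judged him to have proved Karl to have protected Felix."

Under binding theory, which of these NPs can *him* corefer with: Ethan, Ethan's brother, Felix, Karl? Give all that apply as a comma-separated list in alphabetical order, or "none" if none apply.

*him* is a pronoun; Principle B requires it to be free in its binding domain — the matrix clause.
— Ethan: possessor inside the subject DP of the matrix clause; does not c-command the pronoun — Principle B does not apply; allowed.
— Ethan's brother: subject of the matrix clause; c-commands the pronoun within its binding domain — blocked (Principle B).
— Felix: object of the clause headed by 'protected'; is c-commanded by the pronoun; coreference would bind this R-expression — blocked (Principle C).
— Karl: subject of the clause headed by 'protected'; is c-commanded by the pronoun; coreference would bind this R-expression — blocked (Principle C).

Ethan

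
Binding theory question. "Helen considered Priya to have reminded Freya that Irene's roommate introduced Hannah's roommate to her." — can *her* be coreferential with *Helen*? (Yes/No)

*her* is a pronoun; Principle B requires it to be free in its binding domain — the clause headed by 'introduced'.
— Helen: subject of the matrix clause; c-commands the pronoun but lies outside its binding domain — allowed.

Yes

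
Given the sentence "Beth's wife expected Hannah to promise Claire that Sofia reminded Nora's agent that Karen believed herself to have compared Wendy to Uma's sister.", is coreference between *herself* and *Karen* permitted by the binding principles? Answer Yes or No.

Yes

*herself* is a reflexive; Principle A requires it to be bound within its binding domain — the clause headed by 'believed'.
— Karen: subject of the clause headed by 'believed'; c-commands the reflexive within its binding domain — allowed (Principle A).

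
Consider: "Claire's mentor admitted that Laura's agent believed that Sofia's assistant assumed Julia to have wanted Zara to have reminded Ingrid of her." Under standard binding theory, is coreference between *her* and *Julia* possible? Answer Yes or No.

Yes

*Julia* is an R-expression; Principle C requires it to be free (not bound by any c-commanding expression).
— her: second object of the clause headed by 'reminded'; the pronoun does not c-command the R-expression — coreference allowed.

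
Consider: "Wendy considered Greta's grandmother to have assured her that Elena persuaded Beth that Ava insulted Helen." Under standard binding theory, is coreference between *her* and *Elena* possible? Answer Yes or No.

No

*Elena* is an R-expression; Principle C requires it to be free (not bound by any c-commanding expression).
— her: object of the clause headed by 'assured'; the pronoun c-commands the R-expression — coreference blocked (Principle C).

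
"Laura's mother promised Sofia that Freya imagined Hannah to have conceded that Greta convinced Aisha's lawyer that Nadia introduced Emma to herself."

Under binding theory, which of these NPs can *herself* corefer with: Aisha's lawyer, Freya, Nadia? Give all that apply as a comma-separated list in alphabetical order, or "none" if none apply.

*herself* is a reflexive; Principle A requires it to be bound within its binding domain — the clause headed by 'introduced'.
— Aisha's lawyer: object of the clause headed by 'convinced'; c-commands the reflexive but lies outside its binding domain — cannot bind it (Principle A).
— Freya: subject of the clause headed by 'imagined'; c-commands the reflexive but lies outside its binding domain — cannot bind it (Principle A).
— Nadia: subject of the clause headed by 'introduced'; c-commands the reflexive within its binding domain — allowed (Principle A).

Nadia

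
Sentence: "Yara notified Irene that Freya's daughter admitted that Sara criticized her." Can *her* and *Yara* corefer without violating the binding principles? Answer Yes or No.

Yes

*Yara* is an R-expression; Principle C requires it to be free (not bound by any c-commanding expression).
— her: object of the clause headed by 'criticized'; the pronoun does not c-command the R-expression — coreference allowed.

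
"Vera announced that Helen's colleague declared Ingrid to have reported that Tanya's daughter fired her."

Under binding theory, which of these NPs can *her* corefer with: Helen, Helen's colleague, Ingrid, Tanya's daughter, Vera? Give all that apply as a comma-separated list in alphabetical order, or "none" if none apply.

*her* is a pronoun; Principle B requires it to be free in its binding domain — the clause headed by 'fired'.
— Helen: possessor inside the subject DP of the clause headed by 'declared'; does not c-command the pronoun — Principle B does not apply; allowed.
— Helen's colleague: subject of the clause headed by 'declared'; c-commands the pronoun but lies outside its binding domain — allowed.
— Ingrid: subject of the clause headed by 'reported'; c-commands the pronoun but lies outside its binding domain — allowed.
— Tanya's daughter: subject of the clause headed by 'fired'; c-commands the pronoun within its binding domain — blocked (Principle B).
— Vera: subject of the matrix clause; c-commands the pronoun but lies outside its binding domain — allowed.

Helen, Helen's colleague, Ingrid, Vera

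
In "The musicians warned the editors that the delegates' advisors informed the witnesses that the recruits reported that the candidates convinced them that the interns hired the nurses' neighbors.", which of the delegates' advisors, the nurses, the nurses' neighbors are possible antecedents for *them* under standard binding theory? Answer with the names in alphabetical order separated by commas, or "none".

*them* is a pronoun; Principle B requires it to be free in its binding domain — the clause headed by 'convinced'.
— the delegates' advisors: subject of the clause headed by 'informed'; c-commands the pronoun but lies outside its binding domain — allowed.
— the nurses: possessor inside the object DP of the clause headed by 'hired'; is c-commanded by the pronoun; coreference would bind this R-expression — blocked (Principle C).
— the nurses' neighbors: object of the clause headed by 'hired'; is c-commanded by the pronoun; coreference would bind this R-expression — blocked (Principle C).

the delegates' advisors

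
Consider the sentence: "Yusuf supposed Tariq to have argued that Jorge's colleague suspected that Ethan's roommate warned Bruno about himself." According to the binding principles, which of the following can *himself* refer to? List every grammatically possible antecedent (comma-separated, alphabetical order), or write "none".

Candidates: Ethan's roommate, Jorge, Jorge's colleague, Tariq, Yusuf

Ethan's roommate

*himself* is a reflexive; Principle A requires it to be bound within its binding domain — the clause headed by 'warned'.
— Ethan's roommate: subject of the clause headed by 'warned'; c-commands the reflexive within its binding domain — allowed (Principle A).
— Jorge: possessor inside the subject DP of the clause headed by 'suspected'; does not c-command the reflexive — cannot bind it (Principle A).
— Jorge's colleague: subject of the clause headed by 'suspected'; c-commands the reflexive but lies outside its binding domain — cannot bind it (Principle A).
— Tariq: subject of the clause headed by 'argued'; c-commands the reflexive but lies outside its binding domain — cannot bind it (Principle A).
— Yusuf: subject of the matrix clause; c-commands the reflexive but lies outside its binding domain — cannot bind it (Principle A).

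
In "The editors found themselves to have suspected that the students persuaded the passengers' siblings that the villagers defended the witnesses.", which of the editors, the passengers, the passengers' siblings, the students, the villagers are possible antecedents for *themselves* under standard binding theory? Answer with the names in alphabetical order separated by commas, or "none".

the editors

*themselves* is a reflexive; Principle A requires it to be bound within its binding domain — the matrix clause.
— the editors: subject of the matrix clause; c-commands the reflexive within its binding domain — allowed (Principle A).
— the passengers: possessor inside the object DP of the clause headed by 'persuaded'; does not c-command the reflexive — cannot bind it (Principle A).
— the passengers' siblings: object of the clause headed by 'persuaded'; does not c-command the reflexive — cannot bind it (Principle A).
— the students: subject of the clause headed by 'persuaded'; does not c-command the reflexive — cannot bind it (Principle A).
— the villagers: subject of the clause headed by 'defended'; does not c-command the reflexive — cannot bind it (Principle A).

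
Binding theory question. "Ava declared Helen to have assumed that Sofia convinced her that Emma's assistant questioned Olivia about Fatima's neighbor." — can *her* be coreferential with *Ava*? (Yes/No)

Yes

*her* is a pronoun; Principle B requires it to be free in its binding domain — the clause headed by 'convinced'.
— Ava: subject of the matrix clause; c-commands the pronoun but lies outside its binding domain — allowed.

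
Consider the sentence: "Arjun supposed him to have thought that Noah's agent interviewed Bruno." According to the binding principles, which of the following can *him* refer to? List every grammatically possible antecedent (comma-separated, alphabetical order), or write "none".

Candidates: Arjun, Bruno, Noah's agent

none

*him* is a pronoun; Principle B requires it to be free in its binding domain — the matrix clause.
— Arjun: subject of the matrix clause; c-commands the pronoun within its binding domain — blocked (Principle B).
— Bruno: object of the clause headed by 'interviewed'; is c-commanded by the pronoun; coreference would bind this R-expression — blocked (Principle C).
— Noah's agent: subject of the clause headed by 'interviewed'; is c-commanded by the pronoun; coreference would bind this R-expression — blocked (Principle C).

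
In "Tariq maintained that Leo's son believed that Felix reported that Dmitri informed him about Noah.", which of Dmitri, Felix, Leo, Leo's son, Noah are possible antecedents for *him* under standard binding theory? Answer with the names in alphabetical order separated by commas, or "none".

Felix, Leo, Leo's son

*him* is a pronoun; Principle B requires it to be free in its binding domain — the clause headed by 'informed'.
— Dmitri: subject of the clause headed by 'informed'; c-commands the pronoun within its binding domain — blocked (Principle B).
— Felix: subject of the clause headed by 'reported'; c-commands the pronoun but lies outside its binding domain — allowed.
— Leo: possessor inside the subject DP of the clause headed by 'believed'; does not c-command the pronoun — Principle B does not apply; allowed.
— Leo's son: subject of the clause headed by 'believed'; c-commands the pronoun but lies outside its binding domain — allowed.
— Noah: second object of the clause headed by 'informed'; is c-commanded by the pronoun; coreference would bind this R-expression — blocked (Principle C).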